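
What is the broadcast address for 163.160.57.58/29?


Network: 163.160.57.56/29
Host bits = 3
Set all host bits to 1:
Broadcast: 163.160.57.63


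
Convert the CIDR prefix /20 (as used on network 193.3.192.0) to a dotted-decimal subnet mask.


/20 means 20 network bits, 12 host bits
Binary: 11111111111111111111000000000000
Mask: 255.255.240.0


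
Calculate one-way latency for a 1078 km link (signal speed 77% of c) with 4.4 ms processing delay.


Speed = 0.77 * 3e5 km/s = 231000 km/s
Propagation delay = 1078 / 231000 = 0.0047 s = 4.6667 ms
Processing delay = 4.4 ms
Total one-way latency = 9.0667 ms


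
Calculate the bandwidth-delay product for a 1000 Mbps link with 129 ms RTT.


BDP = bandwidth * RTT
= 1000 Mbps * 129 ms
= 1000 * 1e6 * 129 / 1000 bits
= 129000000 bits
= 16125000 bytes
= 15747.0703 KB
BDP = 129000000 bits (16125000 bytes)


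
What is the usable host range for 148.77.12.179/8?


Network: 148.0.0.0
Broadcast: 148.255.255.255
First usable = network + 1
Last usable = broadcast - 1
Range: 148.0.0.1 to 148.255.255.254


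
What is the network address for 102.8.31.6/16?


IP:   01100110.00001000.00011111.00000110
Mask: 11111111.11111111.00000000.00000000
AND operation:
Net:  01100110.00001000.00000000.00000000
Network: 102.8.0.0/16


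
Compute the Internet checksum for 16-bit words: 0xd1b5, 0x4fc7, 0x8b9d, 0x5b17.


Sum all words (with carry folding):
+ 0xd1b5 = 0xd1b5
+ 0x4fc7 = 0x217d
+ 0x8b9d = 0xad1a
+ 0x5b17 = 0x0832
One's complement: ~0x0832
Checksum = 0xf7cd


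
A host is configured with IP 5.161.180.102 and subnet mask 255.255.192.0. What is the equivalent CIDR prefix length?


Binary: 11111111.11111111.11000000.00000000
Count leading 1s
Prefix: /18


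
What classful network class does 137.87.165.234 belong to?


First octet: 137
Binary: 10001001
10xxxxxx -> Class B (128-191)
Class B, default mask 255.255.0.0 (/16)


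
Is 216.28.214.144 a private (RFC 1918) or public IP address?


RFC 1918 private ranges:
  10.0.0.0/8 (10.0.0.0 - 10.255.255.255)
  172.16.0.0/12 (172.16.0.0 - 172.31.255.255)
  192.168.0.0/16 (192.168.0.0 - 192.168.255.255)
Public (not in any RFC 1918 range)


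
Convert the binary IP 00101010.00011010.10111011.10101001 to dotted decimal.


00101010 = 42
00011010 = 26
10111011 = 187
10101001 = 169
IP: 42.26.187.169


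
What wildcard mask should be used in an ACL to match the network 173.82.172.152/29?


Subnet mask: 255.255.255.248
Wildcard = 255.255.255.255 - subnet mask
255 - 255 = 0
255 - 255 = 0
255 - 255 = 0
255 - 248 = 7
Wildcard: 0.0.0.7


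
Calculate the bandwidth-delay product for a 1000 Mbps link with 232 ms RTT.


BDP = bandwidth * RTT
= 1000 Mbps * 232 ms
= 1000 * 1e6 * 232 / 1000 bits
= 232000000 bits
= 29000000 bytes
= 28320.3125 KB
BDP = 232000000 bits (29000000 bytes)


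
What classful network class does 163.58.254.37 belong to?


First octet: 163
Binary: 10100011
10xxxxxx -> Class B (128-191)
Class B, default mask 255.255.0.0 (/16)


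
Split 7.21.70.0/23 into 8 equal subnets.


New prefix = 23 + 3 = 26
Each subnet has 64 addresses
  7.21.70.0/26
  7.21.70.64/26
  7.21.70.128/26
  7.21.70.192/26
  7.21.71.0/26
  7.21.71.64/26
  7.21.71.128/26
  7.21.71.192/26
Subnets: 7.21.70.0/26, 7.21.70.64/26, 7.21.70.128/26, 7.21.70.192/26, 7.21.71.0/26, 7.21.71.64/26, 7.21.71.128/26, 7.21.71.192/26


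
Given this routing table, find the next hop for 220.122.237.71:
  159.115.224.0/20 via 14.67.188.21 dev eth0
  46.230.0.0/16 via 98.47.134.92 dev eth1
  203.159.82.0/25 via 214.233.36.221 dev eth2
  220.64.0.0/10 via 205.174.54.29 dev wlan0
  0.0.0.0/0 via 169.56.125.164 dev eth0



Longest prefix match for 220.122.237.71:
  /20 159.115.224.0: no
  /16 46.230.0.0: no
  /25 203.159.82.0: no
  /10 220.64.0.0: MATCH
  /0 0.0.0.0: MATCH
Selected: next-hop 205.174.54.29 via wlan0 (matched /10)


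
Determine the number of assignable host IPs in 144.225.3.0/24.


Host bits = 32 - 24 = 8
Total addresses = 2^8 = 256
Usable = total - 2 (network and broadcast)
Usable hosts: 254


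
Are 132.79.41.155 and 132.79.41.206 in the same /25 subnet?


Mask: 255.255.255.128
132.79.41.155 AND mask = 132.79.41.128
132.79.41.206 AND mask = 132.79.41.128
Yes, same subnet (132.79.41.128)


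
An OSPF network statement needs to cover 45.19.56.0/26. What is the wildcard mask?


Subnet mask: 255.255.255.192
Wildcard = 255.255.255.255 - subnet mask
255 - 255 = 0
255 - 255 = 0
255 - 255 = 0
255 - 192 = 63
Wildcard: 0.0.0.63


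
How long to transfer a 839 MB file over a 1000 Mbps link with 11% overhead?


Effective throughput = 1000 * (1 - 11/100) = 890 Mbps
File size in Mb = 839 * 8 = 6712 Mb
Time = 6712 / 890
Time = 7.5416 seconds


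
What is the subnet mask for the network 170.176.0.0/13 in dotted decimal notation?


/13 means 13 network bits, 19 host bits
Binary: 11111111111110000000000000000000
Mask: 255.248.0.0


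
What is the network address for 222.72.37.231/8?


IP:   11011110.01001000.00100101.11100111
Mask: 11111111.00000000.00000000.00000000
AND operation:
Net:  11011110.00000000.00000000.00000000
Network: 222.0.0.0/8


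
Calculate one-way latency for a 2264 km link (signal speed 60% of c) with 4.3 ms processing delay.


Speed = 0.6 * 3e5 km/s = 180000 km/s
Propagation delay = 2264 / 180000 = 0.0126 s = 12.5778 ms
Processing delay = 4.3 ms
Total one-way latency = 16.8778 ms


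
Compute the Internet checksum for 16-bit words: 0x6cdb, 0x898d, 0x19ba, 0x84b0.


Sum all words (with carry folding):
+ 0x6cdb = 0x6cdb
+ 0x898d = 0xf668
+ 0x19ba = 0x1023
+ 0x84b0 = 0x94d3
One's complement: ~0x94d3
Checksum = 0x6b2c


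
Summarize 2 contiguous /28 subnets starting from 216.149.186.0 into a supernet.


Original prefix: /28
Number of subnets: 2 = 2^1
New prefix = 28 - 1 = 27
Supernet: 216.149.186.0/27


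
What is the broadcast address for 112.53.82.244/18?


Network: 112.53.64.0/18
Host bits = 14
Set all host bits to 1:
Broadcast: 112.53.127.255


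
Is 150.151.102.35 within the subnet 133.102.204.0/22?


Subnet network: 133.102.204.0
Test IP AND mask: 150.151.100.0
No, 150.151.102.35 is not in 133.102.204.0/22


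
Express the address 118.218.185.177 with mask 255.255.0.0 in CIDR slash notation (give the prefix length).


Binary: 11111111.11111111.00000000.00000000
Count leading 1s
Prefix: /16


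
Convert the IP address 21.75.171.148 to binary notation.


21 = 00010101
75 = 01001011
171 = 10101011
148 = 10010100
Binary: 00010101.01001011.10101011.10010100


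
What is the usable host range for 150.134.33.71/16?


Network: 150.134.0.0
Broadcast: 150.134.255.255
First usable = network + 1
Last usable = broadcast - 1
Range: 150.134.0.1 to 150.134.255.254


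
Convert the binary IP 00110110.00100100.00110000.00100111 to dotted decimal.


00110110 = 54
00100100 = 36
00110000 = 48
00100111 = 39
IP: 54.36.48.39


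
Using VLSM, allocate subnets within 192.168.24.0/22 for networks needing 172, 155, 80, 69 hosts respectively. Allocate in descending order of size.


172 hosts -> /24 (254 usable): 192.168.24.0/24
155 hosts -> /24 (254 usable): 192.168.25.0/24
80 hosts -> /25 (126 usable): 192.168.26.0/25
69 hosts -> /25 (126 usable): 192.168.26.128/25
Allocation: 192.168.24.0/24 (172 hosts, 254 usable); 192.168.25.0/24 (155 hosts, 254 usable); 192.168.26.0/25 (80 hosts, 126 usable); 192.168.26.128/25 (69 hosts, 126 usable)


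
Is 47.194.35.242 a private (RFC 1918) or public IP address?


RFC 1918 private ranges:
  10.0.0.0/8 (10.0.0.0 - 10.255.255.255)
  172.16.0.0/12 (172.16.0.0 - 172.31.255.255)
  192.168.0.0/16 (192.168.0.0 - 192.168.255.255)
Public (not in any RFC 1918 range)


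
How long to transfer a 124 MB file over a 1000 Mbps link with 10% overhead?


Effective throughput = 1000 * (1 - 10/100) = 900 Mbps
File size in Mb = 124 * 8 = 992 Mb
Time = 992 / 900
Time = 1.1022 seconds


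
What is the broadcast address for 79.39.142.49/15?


Network: 79.38.0.0/15
Host bits = 17
Set all host bits to 1:
Broadcast: 79.39.255.255


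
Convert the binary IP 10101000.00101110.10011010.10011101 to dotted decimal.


10101000 = 168
00101110 = 46
10011010 = 154
10011101 = 157
IP: 168.46.154.157


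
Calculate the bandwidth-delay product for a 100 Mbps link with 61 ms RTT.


BDP = bandwidth * RTT
= 100 Mbps * 61 ms
= 100 * 1e6 * 61 / 1000 bits
= 6100000 bits
= 762500 bytes
= 744.6289 KB
BDP = 6100000 bits (762500 bytes)


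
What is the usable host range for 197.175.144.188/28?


Network: 197.175.144.176
Broadcast: 197.175.144.191
First usable = network + 1
Last usable = broadcast - 1
Range: 197.175.144.177 to 197.175.144.190


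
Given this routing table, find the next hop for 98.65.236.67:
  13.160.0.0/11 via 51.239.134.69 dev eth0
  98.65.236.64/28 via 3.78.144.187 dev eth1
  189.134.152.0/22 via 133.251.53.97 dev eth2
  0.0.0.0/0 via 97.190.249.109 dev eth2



Longest prefix match for 98.65.236.67:
  /11 13.160.0.0: no
  /28 98.65.236.64: MATCH
  /22 189.134.152.0: no
  /0 0.0.0.0: MATCH
Selected: next-hop 3.78.144.187 via eth1 (matched /28)


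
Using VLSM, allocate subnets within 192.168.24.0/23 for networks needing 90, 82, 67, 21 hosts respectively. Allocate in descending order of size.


90 hosts -> /25 (126 usable): 192.168.24.0/25
82 hosts -> /25 (126 usable): 192.168.24.128/25
67 hosts -> /25 (126 usable): 192.168.25.0/25
21 hosts -> /27 (30 usable): 192.168.25.128/27
Allocation: 192.168.24.0/25 (90 hosts, 126 usable); 192.168.24.128/25 (82 hosts, 126 usable); 192.168.25.0/25 (67 hosts, 126 usable); 192.168.25.128/27 (21 hosts, 30 usable)


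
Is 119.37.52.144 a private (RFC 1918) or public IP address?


RFC 1918 private ranges:
  10.0.0.0/8 (10.0.0.0 - 10.255.255.255)
  172.16.0.0/12 (172.16.0.0 - 172.31.255.255)
  192.168.0.0/16 (192.168.0.0 - 192.168.255.255)
Public (not in any RFC 1918 range)


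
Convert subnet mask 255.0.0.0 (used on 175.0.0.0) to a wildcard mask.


Subnet mask: 255.0.0.0
Wildcard = 255.255.255.255 - subnet mask
255 - 255 = 0
255 - 0 = 255
255 - 0 = 255
255 - 0 = 255
Wildcard: 0.255.255.255


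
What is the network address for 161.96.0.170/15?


IP:   10100001.01100000.00000000.10101010
Mask: 11111111.11111110.00000000.00000000
AND operation:
Net:  10100001.01100000.00000000.00000000
Network: 161.96.0.0/15


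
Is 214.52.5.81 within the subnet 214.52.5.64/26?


Subnet network: 214.52.5.64
Test IP AND mask: 214.52.5.64
Yes, 214.52.5.81 is in 214.52.5.64/26


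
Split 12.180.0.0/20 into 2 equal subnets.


New prefix = 20 + 1 = 21
Each subnet has 2048 addresses
  12.180.0.0/21
  12.180.8.0/21
Subnets: 12.180.0.0/21, 12.180.8.0/21


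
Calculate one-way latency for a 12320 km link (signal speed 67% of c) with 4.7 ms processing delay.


Speed = 0.67 * 3e5 km/s = 201000 km/s
Propagation delay = 12320 / 201000 = 0.0613 s = 61.2935 ms
Processing delay = 4.7 ms
Total one-way latency = 65.9935 ms


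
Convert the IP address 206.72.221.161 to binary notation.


206 = 11001110
72 = 01001000
221 = 11011101
161 = 10100001
Binary: 11001110.01001000.11011101.10100001


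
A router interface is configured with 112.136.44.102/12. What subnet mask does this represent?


/12 means 12 network bits, 20 host bits
Binary: 11111111111100000000000000000000
Mask: 255.240.0.0


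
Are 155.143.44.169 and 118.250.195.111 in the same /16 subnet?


Mask: 255.255.0.0
155.143.44.169 AND mask = 155.143.0.0
118.250.195.111 AND mask = 118.250.0.0
No, different subnets (155.143.0.0 vs 118.250.0.0)


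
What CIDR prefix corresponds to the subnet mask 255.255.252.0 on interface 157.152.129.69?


Binary: 11111111.11111111.11111100.00000000
Count leading 1s
Prefix: /22


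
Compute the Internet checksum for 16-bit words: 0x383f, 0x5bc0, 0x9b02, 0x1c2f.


Sum all words (with carry folding):
+ 0x383f = 0x383f
+ 0x5bc0 = 0x93ff
+ 0x9b02 = 0x2f02
+ 0x1c2f = 0x4b31
One's complement: ~0x4b31
Checksum = 0xb4ce


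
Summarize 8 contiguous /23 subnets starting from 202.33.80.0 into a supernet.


Original prefix: /23
Number of subnets: 8 = 2^3
New prefix = 23 - 3 = 20
Supernet: 202.33.80.0/20


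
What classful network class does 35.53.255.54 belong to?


First octet: 35
Binary: 00100011
0xxxxxxx -> Class A (1-126)
Class A, default mask 255.0.0.0 (/8)


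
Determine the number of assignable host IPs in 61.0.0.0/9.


Host bits = 32 - 9 = 23
Total addresses = 2^23 = 8388608
Usable = total - 2 (network and broadcast)
Usable hosts: 8388606


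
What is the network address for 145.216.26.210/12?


IP:   10010001.11011000.00011010.11010010
Mask: 11111111.11110000.00000000.00000000
AND operation:
Net:  10010001.11010000.00000000.00000000
Network: 145.208.0.0/12


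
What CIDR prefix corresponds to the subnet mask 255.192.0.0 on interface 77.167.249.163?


Binary: 11111111.11000000.00000000.00000000
Count leading 1s
Prefix: /10


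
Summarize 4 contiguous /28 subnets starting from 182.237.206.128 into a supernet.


Original prefix: /28
Number of subnets: 4 = 2^2
New prefix = 28 - 2 = 26
Supernet: 182.237.206.128/26


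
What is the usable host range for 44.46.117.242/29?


Network: 44.46.117.240
Broadcast: 44.46.117.247
First usable = network + 1
Last usable = broadcast - 1
Range: 44.46.117.241 to 44.46.117.246


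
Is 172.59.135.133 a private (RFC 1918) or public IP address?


RFC 1918 private ranges:
  10.0.0.0/8 (10.0.0.0 - 10.255.255.255)
  172.16.0.0/12 (172.16.0.0 - 172.31.255.255)
  192.168.0.0/16 (192.168.0.0 - 192.168.255.255)
Public (not in any RFC 1918 range)


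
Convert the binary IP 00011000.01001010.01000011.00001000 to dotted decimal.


00011000 = 24
01001010 = 74
01000011 = 67
00001000 = 8
IP: 24.74.67.8


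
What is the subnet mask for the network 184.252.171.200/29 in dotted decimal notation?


/29 means 29 network bits, 3 host bits
Binary: 11111111111111111111111111111000
Mask: 255.255.255.248


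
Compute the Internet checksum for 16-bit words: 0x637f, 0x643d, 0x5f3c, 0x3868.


Sum all words (with carry folding):
+ 0x637f = 0x637f
+ 0x643d = 0xc7bc
+ 0x5f3c = 0x26f9
+ 0x3868 = 0x5f61
One's complement: ~0x5f61
Checksum = 0xa09e


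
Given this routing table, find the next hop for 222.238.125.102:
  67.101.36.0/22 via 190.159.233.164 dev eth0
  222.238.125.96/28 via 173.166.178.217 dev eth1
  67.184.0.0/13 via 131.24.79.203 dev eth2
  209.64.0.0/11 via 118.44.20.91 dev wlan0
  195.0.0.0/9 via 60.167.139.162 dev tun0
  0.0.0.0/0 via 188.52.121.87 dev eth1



Longest prefix match for 222.238.125.102:
  /22 67.101.36.0: no
  /28 222.238.125.96: MATCH
  /13 67.184.0.0: no
  /11 209.64.0.0: no
  /9 195.0.0.0: no
  /0 0.0.0.0: MATCH
Selected: next-hop 173.166.178.217 via eth1 (matched /28)


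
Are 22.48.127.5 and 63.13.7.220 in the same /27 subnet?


Mask: 255.255.255.224
22.48.127.5 AND mask = 22.48.127.0
63.13.7.220 AND mask = 63.13.7.192
No, different subnets (22.48.127.0 vs 63.13.7.192)


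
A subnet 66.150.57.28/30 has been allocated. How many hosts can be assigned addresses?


Host bits = 32 - 30 = 2
Total addresses = 2^2 = 4
Usable = total - 2 (network and broadcast)
Usable hosts: 2


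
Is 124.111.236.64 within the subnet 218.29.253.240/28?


Subnet network: 218.29.253.240
Test IP AND mask: 124.111.236.64
No, 124.111.236.64 is not in 218.29.253.240/28


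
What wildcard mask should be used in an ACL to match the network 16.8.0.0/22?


Subnet mask: 255.255.252.0
Wildcard = 255.255.255.255 - subnet mask
255 - 255 = 0
255 - 255 = 0
255 - 252 = 3
255 - 0 = 255
Wildcard: 0.0.3.255


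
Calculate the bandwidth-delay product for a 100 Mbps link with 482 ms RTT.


BDP = bandwidth * RTT
= 100 Mbps * 482 ms
= 100 * 1e6 * 482 / 1000 bits
= 48200000 bits
= 6025000 bytes
= 5883.7891 KB
BDP = 48200000 bits (6025000 bytes)


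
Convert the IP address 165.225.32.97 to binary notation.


165 = 10100101
225 = 11100001
32 = 00100000
97 = 01100001
Binary: 10100101.11100001.00100000.01100001


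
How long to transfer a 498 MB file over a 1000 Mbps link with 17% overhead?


Effective throughput = 1000 * (1 - 17/100) = 830 Mbps
File size in Mb = 498 * 8 = 3984 Mb
Time = 3984 / 830
Time = 4.8 seconds


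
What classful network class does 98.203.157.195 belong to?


First octet: 98
Binary: 01100010
0xxxxxxx -> Class A (1-126)
Class A, default mask 255.0.0.0 (/8)


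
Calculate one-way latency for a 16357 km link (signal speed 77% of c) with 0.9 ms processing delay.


Speed = 0.77 * 3e5 km/s = 231000 km/s
Propagation delay = 16357 / 231000 = 0.0708 s = 70.8095 ms
Processing delay = 0.9 ms
Total one-way latency = 71.7095 ms


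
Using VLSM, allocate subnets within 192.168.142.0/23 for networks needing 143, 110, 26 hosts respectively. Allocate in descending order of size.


143 hosts -> /24 (254 usable): 192.168.142.0/24
110 hosts -> /25 (126 usable): 192.168.143.0/25
26 hosts -> /27 (30 usable): 192.168.143.128/27
Allocation: 192.168.142.0/24 (143 hosts, 254 usable); 192.168.143.0/25 (110 hosts, 126 usable); 192.168.143.128/27 (26 hosts, 30 usable)


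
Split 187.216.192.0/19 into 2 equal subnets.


New prefix = 19 + 1 = 20
Each subnet has 4096 addresses
  187.216.192.0/20
  187.216.208.0/20
Subnets: 187.216.192.0/20, 187.216.208.0/20


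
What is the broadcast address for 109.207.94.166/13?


Network: 109.200.0.0/13
Host bits = 19
Set all host bits to 1:
Broadcast: 109.207.255.255


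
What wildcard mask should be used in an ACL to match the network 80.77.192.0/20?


Subnet mask: 255.255.240.0
Wildcard = 255.255.255.255 - subnet mask
255 - 255 = 0
255 - 255 = 0
255 - 240 = 15
255 - 0 = 255
Wildcard: 0.0.15.255


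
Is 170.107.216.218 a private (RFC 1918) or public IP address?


RFC 1918 private ranges:
  10.0.0.0/8 (10.0.0.0 - 10.255.255.255)
  172.16.0.0/12 (172.16.0.0 - 172.31.255.255)
  192.168.0.0/16 (192.168.0.0 - 192.168.255.255)
Public (not in any RFC 1918 range)


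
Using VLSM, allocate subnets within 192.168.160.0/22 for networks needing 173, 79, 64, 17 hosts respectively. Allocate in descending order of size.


173 hosts -> /24 (254 usable): 192.168.160.0/24
79 hosts -> /25 (126 usable): 192.168.161.0/25
64 hosts -> /25 (126 usable): 192.168.161.128/25
17 hosts -> /27 (30 usable): 192.168.162.0/27
Allocation: 192.168.160.0/24 (173 hosts, 254 usable); 192.168.161.0/25 (79 hosts, 126 usable); 192.168.161.128/25 (64 hosts, 126 usable); 192.168.162.0/27 (17 hosts, 30 usable)


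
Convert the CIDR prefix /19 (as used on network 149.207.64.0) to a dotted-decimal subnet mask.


/19 means 19 network bits, 13 host bits
Binary: 11111111111111111110000000000000
Mask: 255.255.224.0


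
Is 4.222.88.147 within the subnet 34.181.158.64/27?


Subnet network: 34.181.158.64
Test IP AND mask: 4.222.88.128
No, 4.222.88.147 is not in 34.181.158.64/27


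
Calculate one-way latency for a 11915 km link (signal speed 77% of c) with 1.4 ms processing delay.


Speed = 0.77 * 3e5 km/s = 231000 km/s
Propagation delay = 11915 / 231000 = 0.0516 s = 51.5801 ms
Processing delay = 1.4 ms
Total one-way latency = 52.9801 ms


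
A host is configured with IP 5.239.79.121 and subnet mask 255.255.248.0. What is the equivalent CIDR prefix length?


Binary: 11111111.11111111.11111000.00000000
Count leading 1s
Prefix: /21


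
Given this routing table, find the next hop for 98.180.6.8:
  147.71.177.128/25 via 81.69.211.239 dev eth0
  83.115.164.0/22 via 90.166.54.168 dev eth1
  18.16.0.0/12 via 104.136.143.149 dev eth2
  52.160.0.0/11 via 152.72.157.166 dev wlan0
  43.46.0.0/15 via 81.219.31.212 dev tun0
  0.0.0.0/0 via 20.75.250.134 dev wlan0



Longest prefix match for 98.180.6.8:
  /25 147.71.177.128: no
  /22 83.115.164.0: no
  /12 18.16.0.0: no
  /11 52.160.0.0: no
  /15 43.46.0.0: no
  /0 0.0.0.0: MATCH
Selected: next-hop 20.75.250.134 via wlan0 (matched /0)


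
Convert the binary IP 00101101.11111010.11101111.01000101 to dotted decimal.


00101101 = 45
11111010 = 250
11101111 = 239
01000101 = 69
IP: 45.250.239.69


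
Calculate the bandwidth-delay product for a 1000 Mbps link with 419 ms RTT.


BDP = bandwidth * RTT
= 1000 Mbps * 419 ms
= 1000 * 1e6 * 419 / 1000 bits
= 419000000 bits
= 52375000 bytes
= 51147.4609 KB
BDP = 419000000 bits (52375000 bytes)


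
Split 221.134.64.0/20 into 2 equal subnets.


New prefix = 20 + 1 = 21
Each subnet has 2048 addresses
  221.134.64.0/21
  221.134.72.0/21
Subnets: 221.134.64.0/21, 221.134.72.0/21


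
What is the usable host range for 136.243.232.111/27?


Network: 136.243.232.96
Broadcast: 136.243.232.127
First usable = network + 1
Last usable = broadcast - 1
Range: 136.243.232.97 to 136.243.232.126


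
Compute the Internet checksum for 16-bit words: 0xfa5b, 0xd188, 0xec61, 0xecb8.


Sum all words (with carry folding):
+ 0xfa5b = 0xfa5b
+ 0xd188 = 0xcbe4
+ 0xec61 = 0xb846
+ 0xecb8 = 0xa4ff
One's complement: ~0xa4ff
Checksum = 0x5b00


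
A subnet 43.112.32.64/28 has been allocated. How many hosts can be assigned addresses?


Host bits = 32 - 28 = 4
Total addresses = 2^4 = 16
Usable = total - 2 (network and broadcast)
Usable hosts: 14


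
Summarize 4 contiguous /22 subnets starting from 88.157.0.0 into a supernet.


Original prefix: /22
Number of subnets: 4 = 2^2
New prefix = 22 - 2 = 20
Supernet: 88.157.0.0/20


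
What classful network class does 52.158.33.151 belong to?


First octet: 52
Binary: 00110100
0xxxxxxx -> Class A (1-126)
Class A, default mask 255.0.0.0 (/8)


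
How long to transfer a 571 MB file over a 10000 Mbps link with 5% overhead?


Effective throughput = 10000 * (1 - 5/100) = 9500 Mbps
File size in Mb = 571 * 8 = 4568 Mb
Time = 4568 / 9500
Time = 0.4808 seconds


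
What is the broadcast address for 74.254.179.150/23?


Network: 74.254.178.0/23
Host bits = 9
Set all host bits to 1:
Broadcast: 74.254.179.255


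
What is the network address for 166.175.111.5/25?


IP:   10100110.10101111.01101111.00000101
Mask: 11111111.11111111.11111111.10000000
AND operation:
Net:  10100110.10101111.01101111.00000000
Network: 166.175.111.0/25


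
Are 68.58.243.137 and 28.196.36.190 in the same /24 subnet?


Mask: 255.255.255.0
68.58.243.137 AND mask = 68.58.243.0
28.196.36.190 AND mask = 28.196.36.0
No, different subnets (68.58.243.0 vs 28.196.36.0)


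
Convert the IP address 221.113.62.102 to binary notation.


221 = 11011101
113 = 01110001
62 = 00111110
102 = 01100110
Binary: 11011101.01110001.00111110.01100110


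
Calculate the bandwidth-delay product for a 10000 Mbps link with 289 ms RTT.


BDP = bandwidth * RTT
= 10000 Mbps * 289 ms
= 10000 * 1e6 * 289 / 1000 bits
= 2890000000 bits
= 361250000 bytes
= 352783.2031 KB
BDP = 2890000000 bits (361250000 bytes)


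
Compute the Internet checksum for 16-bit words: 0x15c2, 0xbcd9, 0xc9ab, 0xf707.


Sum all words (with carry folding):
+ 0x15c2 = 0x15c2
+ 0xbcd9 = 0xd29b
+ 0xc9ab = 0x9c47
+ 0xf707 = 0x934f
One's complement: ~0x934f
Checksum = 0x6cb0


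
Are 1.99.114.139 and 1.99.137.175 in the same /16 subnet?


Mask: 255.255.0.0
1.99.114.139 AND mask = 1.99.0.0
1.99.137.175 AND mask = 1.99.0.0
Yes, same subnet (1.99.0.0)


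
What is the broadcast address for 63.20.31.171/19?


Network: 63.20.0.0/19
Host bits = 13
Set all host bits to 1:
Broadcast: 63.20.31.255


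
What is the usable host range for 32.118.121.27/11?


Network: 32.96.0.0
Broadcast: 32.127.255.255
First usable = network + 1
Last usable = broadcast - 1
Range: 32.96.0.1 to 32.127.255.254


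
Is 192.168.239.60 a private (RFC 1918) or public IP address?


RFC 1918 private ranges:
  10.0.0.0/8 (10.0.0.0 - 10.255.255.255)
  172.16.0.0/12 (172.16.0.0 - 172.31.255.255)
  192.168.0.0/16 (192.168.0.0 - 192.168.255.255)
Private (in 192.168.0.0/16)


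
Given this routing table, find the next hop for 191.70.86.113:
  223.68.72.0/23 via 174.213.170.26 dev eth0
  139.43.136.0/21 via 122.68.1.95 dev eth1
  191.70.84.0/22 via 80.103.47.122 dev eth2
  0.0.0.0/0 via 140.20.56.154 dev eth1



Longest prefix match for 191.70.86.113:
  /23 223.68.72.0: no
  /21 139.43.136.0: no
  /22 191.70.84.0: MATCH
  /0 0.0.0.0: MATCH
Selected: next-hop 80.103.47.122 via eth2 (matched /22)


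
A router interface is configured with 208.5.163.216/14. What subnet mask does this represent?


/14 means 14 network bits, 18 host bits
Binary: 11111111111111000000000000000000
Mask: 255.252.0.0


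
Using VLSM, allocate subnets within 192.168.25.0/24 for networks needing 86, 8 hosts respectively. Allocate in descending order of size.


86 hosts -> /25 (126 usable): 192.168.25.0/25
8 hosts -> /28 (14 usable): 192.168.25.128/28
Allocation: 192.168.25.0/25 (86 hosts, 126 usable); 192.168.25.128/28 (8 hosts, 14 usable)


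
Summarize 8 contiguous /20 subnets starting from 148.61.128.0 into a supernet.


Original prefix: /20
Number of subnets: 8 = 2^3
New prefix = 20 - 3 = 17
Supernet: 148.61.128.0/17


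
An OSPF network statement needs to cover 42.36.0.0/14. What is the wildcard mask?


Subnet mask: 255.252.0.0
Wildcard = 255.255.255.255 - subnet mask
255 - 255 = 0
255 - 252 = 3
255 - 0 = 255
255 - 0 = 255
Wildcard: 0.3.255.255


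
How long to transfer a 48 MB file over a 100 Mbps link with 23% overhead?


Effective throughput = 100 * (1 - 23/100) = 77 Mbps
File size in Mb = 48 * 8 = 384 Mb
Time = 384 / 77
Time = 4.987 seconds


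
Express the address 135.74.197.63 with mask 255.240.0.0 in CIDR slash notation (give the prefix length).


Binary: 11111111.11110000.00000000.00000000
Count leading 1s
Prefix: /12


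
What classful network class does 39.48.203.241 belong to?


First octet: 39
Binary: 00100111
0xxxxxxx -> Class A (1-126)
Class A, default mask 255.0.0.0 (/8)


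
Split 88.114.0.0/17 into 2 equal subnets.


New prefix = 17 + 1 = 18
Each subnet has 16384 addresses
  88.114.0.0/18
  88.114.64.0/18
Subnets: 88.114.0.0/18, 88.114.64.0/18


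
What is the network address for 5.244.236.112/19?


IP:   00000101.11110100.11101100.01110000
Mask: 11111111.11111111.11100000.00000000
AND operation:
Net:  00000101.11110100.11100000.00000000
Network: 5.244.224.0/19


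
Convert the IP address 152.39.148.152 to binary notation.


152 = 10011000
39 = 00100111
148 = 10010100
152 = 10011000
Binary: 10011000.00100111.10010100.10011000


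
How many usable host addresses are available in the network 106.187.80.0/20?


Host bits = 32 - 20 = 12
Total addresses = 2^12 = 4096
Usable = total - 2 (network and broadcast)
Usable hosts: 4094


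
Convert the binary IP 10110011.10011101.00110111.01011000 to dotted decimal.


10110011 = 179
10011101 = 157
00110111 = 55
01011000 = 88
IP: 179.157.55.88


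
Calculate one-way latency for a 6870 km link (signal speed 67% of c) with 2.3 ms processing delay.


Speed = 0.67 * 3e5 km/s = 201000 km/s
Propagation delay = 6870 / 201000 = 0.0342 s = 34.1791 ms
Processing delay = 2.3 ms
Total one-way latency = 36.4791 ms


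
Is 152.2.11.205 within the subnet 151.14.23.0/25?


Subnet network: 151.14.23.0
Test IP AND mask: 152.2.11.128
No, 152.2.11.205 is not in 151.14.23.0/25


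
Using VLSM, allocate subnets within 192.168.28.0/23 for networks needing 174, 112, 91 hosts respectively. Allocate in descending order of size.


174 hosts -> /24 (254 usable): 192.168.28.0/24
112 hosts -> /25 (126 usable): 192.168.29.0/25
91 hosts -> /25 (126 usable): 192.168.29.128/25
Allocation: 192.168.28.0/24 (174 hosts, 254 usable); 192.168.29.0/25 (112 hosts, 126 usable); 192.168.29.128/25 (91 hosts, 126 usable)


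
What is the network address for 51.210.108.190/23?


IP:   00110011.11010010.01101100.10111110
Mask: 11111111.11111111.11111110.00000000
AND operation:
Net:  00110011.11010010.01101100.00000000
Network: 51.210.108.0/23


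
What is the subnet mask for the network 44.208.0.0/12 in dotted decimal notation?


/12 means 12 network bits, 20 host bits
Binary: 11111111111100000000000000000000
Mask: 255.240.0.0


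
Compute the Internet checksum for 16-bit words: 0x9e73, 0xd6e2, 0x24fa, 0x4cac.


Sum all words (with carry folding):
+ 0x9e73 = 0x9e73
+ 0xd6e2 = 0x7556
+ 0x24fa = 0x9a50
+ 0x4cac = 0xe6fc
One's complement: ~0xe6fc
Checksum = 0x1903


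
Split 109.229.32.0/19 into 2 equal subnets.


New prefix = 19 + 1 = 20
Each subnet has 4096 addresses
  109.229.32.0/20
  109.229.48.0/20
Subnets: 109.229.32.0/20, 109.229.48.0/20


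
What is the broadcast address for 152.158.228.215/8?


Network: 152.0.0.0/8
Host bits = 24
Set all host bits to 1:
Broadcast: 152.255.255.255


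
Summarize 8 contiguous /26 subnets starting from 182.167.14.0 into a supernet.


Original prefix: /26
Number of subnets: 8 = 2^3
New prefix = 26 - 3 = 23
Supernet: 182.167.14.0/23


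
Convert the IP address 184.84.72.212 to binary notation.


184 = 10111000
84 = 01010100
72 = 01001000
212 = 11010100
Binary: 10111000.01010100.01001000.11010100


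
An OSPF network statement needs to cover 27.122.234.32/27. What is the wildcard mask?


Subnet mask: 255.255.255.224
Wildcard = 255.255.255.255 - subnet mask
255 - 255 = 0
255 - 255 = 0
255 - 255 = 0
255 - 224 = 31
Wildcard: 0.0.0.31


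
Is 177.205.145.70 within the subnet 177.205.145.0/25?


Subnet network: 177.205.145.0
Test IP AND mask: 177.205.145.0
Yes, 177.205.145.70 is in 177.205.145.0/25


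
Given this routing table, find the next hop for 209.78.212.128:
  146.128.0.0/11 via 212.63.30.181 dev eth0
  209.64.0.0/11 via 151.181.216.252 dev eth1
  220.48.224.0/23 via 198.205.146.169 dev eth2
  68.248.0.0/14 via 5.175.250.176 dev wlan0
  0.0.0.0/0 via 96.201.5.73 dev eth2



Longest prefix match for 209.78.212.128:
  /11 146.128.0.0: no
  /11 209.64.0.0: MATCH
  /23 220.48.224.0: no
  /14 68.248.0.0: no
  /0 0.0.0.0: MATCH
Selected: next-hop 151.181.216.252 via eth1 (matched /11)


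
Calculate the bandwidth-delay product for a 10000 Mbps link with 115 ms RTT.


BDP = bandwidth * RTT
= 10000 Mbps * 115 ms
= 10000 * 1e6 * 115 / 1000 bits
= 1150000000 bits
= 143750000 bytes
= 140380.8594 KB
BDP = 1150000000 bits (143750000 bytes)


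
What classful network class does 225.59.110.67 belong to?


First octet: 225
Binary: 11100001
1110xxxx -> Class D (224-239)
Class D (multicast), default mask N/A


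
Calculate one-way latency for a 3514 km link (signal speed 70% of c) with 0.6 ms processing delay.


Speed = 0.7 * 3e5 km/s = 210000 km/s
Propagation delay = 3514 / 210000 = 0.0167 s = 16.7333 ms
Processing delay = 0.6 ms
Total one-way latency = 17.3333 ms


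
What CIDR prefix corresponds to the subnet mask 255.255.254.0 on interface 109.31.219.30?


Binary: 11111111.11111111.11111110.00000000
Count leading 1s
Prefix: /23


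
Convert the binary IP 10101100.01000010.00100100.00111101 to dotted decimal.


10101100 = 172
01000010 = 66
00100100 = 36
00111101 = 61
IP: 172.66.36.61


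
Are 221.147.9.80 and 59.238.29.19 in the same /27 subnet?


Mask: 255.255.255.224
221.147.9.80 AND mask = 221.147.9.64
59.238.29.19 AND mask = 59.238.29.0
No, different subnets (221.147.9.64 vs 59.238.29.0)


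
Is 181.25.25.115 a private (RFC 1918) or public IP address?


RFC 1918 private ranges:
  10.0.0.0/8 (10.0.0.0 - 10.255.255.255)
  172.16.0.0/12 (172.16.0.0 - 172.31.255.255)
  192.168.0.0/16 (192.168.0.0 - 192.168.255.255)
Public (not in any RFC 1918 range)


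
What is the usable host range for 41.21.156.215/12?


Network: 41.16.0.0
Broadcast: 41.31.255.255
First usable = network + 1
Last usable = broadcast - 1
Range: 41.16.0.1 to 41.31.255.254


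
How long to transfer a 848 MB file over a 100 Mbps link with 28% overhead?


Effective throughput = 100 * (1 - 28/100) = 72 Mbps
File size in Mb = 848 * 8 = 6784 Mb
Time = 6784 / 72
Time = 94.2222 seconds


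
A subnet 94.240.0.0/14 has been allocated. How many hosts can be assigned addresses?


Host bits = 32 - 14 = 18
Total addresses = 2^18 = 262144
Usable = total - 2 (network and broadcast)
Usable hosts: 262142


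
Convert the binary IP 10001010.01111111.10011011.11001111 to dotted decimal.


10001010 = 138
01111111 = 127
10011011 = 155
11001111 = 207
IP: 138.127.155.207


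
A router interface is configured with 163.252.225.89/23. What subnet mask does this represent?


/23 means 23 network bits, 9 host bits
Binary: 11111111111111111111111000000000
Mask: 255.255.254.0


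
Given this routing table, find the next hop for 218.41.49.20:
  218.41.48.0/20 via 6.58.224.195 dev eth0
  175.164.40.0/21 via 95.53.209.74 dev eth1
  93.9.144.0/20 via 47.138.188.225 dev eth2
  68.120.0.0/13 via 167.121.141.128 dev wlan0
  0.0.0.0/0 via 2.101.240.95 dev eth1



Longest prefix match for 218.41.49.20:
  /20 218.41.48.0: MATCH
  /21 175.164.40.0: no
  /20 93.9.144.0: no
  /13 68.120.0.0: no
  /0 0.0.0.0: MATCH
Selected: next-hop 6.58.224.195 via eth0 (matched /20)


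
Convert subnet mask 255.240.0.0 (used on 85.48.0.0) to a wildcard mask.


Subnet mask: 255.240.0.0
Wildcard = 255.255.255.255 - subnet mask
255 - 255 = 0
255 - 240 = 15
255 - 0 = 255
255 - 0 = 255
Wildcard: 0.15.255.255


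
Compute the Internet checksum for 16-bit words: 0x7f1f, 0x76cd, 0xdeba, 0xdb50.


Sum all words (with carry folding):
+ 0x7f1f = 0x7f1f
+ 0x76cd = 0xf5ec
+ 0xdeba = 0xd4a7
+ 0xdb50 = 0xaff8
One's complement: ~0xaff8
Checksum = 0x5007


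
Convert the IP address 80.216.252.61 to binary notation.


80 = 01010000
216 = 11011000
252 = 11111100
61 = 00111101
Binary: 01010000.11011000.11111100.00111101


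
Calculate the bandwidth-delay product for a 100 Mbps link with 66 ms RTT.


BDP = bandwidth * RTT
= 100 Mbps * 66 ms
= 100 * 1e6 * 66 / 1000 bits
= 6600000 bits
= 825000 bytes
= 805.6641 KB
BDP = 6600000 bits (825000 bytes)


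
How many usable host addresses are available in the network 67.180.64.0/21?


Host bits = 32 - 21 = 11
Total addresses = 2^11 = 2048
Usable = total - 2 (network and broadcast)
Usable hosts: 2046


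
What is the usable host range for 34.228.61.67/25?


Network: 34.228.61.0
Broadcast: 34.228.61.127
First usable = network + 1
Last usable = broadcast - 1
Range: 34.228.61.1 to 34.228.61.126


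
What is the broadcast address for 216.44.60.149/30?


Network: 216.44.60.148/30
Host bits = 2
Set all host bits to 1:
Broadcast: 216.44.60.151


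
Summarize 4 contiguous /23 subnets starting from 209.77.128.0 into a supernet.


Original prefix: /23
Number of subnets: 4 = 2^2
New prefix = 23 - 2 = 21
Supernet: 209.77.128.0/21


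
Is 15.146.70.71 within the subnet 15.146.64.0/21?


Subnet network: 15.146.64.0
Test IP AND mask: 15.146.64.0
Yes, 15.146.70.71 is in 15.146.64.0/21


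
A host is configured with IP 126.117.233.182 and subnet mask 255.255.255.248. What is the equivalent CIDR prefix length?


Binary: 11111111.11111111.11111111.11111000
Count leading 1s
Prefix: /29


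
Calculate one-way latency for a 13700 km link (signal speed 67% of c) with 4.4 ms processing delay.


Speed = 0.67 * 3e5 km/s = 201000 km/s
Propagation delay = 13700 / 201000 = 0.0682 s = 68.1592 ms
Processing delay = 4.4 ms
Total one-way latency = 72.5592 ms


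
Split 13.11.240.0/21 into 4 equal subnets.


New prefix = 21 + 2 = 23
Each subnet has 512 addresses
  13.11.240.0/23
  13.11.242.0/23
  13.11.244.0/23
  13.11.246.0/23
Subnets: 13.11.240.0/23, 13.11.242.0/23, 13.11.244.0/23, 13.11.246.0/23


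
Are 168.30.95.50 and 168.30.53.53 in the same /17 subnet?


Mask: 255.255.128.0
168.30.95.50 AND mask = 168.30.0.0
168.30.53.53 AND mask = 168.30.0.0
Yes, same subnet (168.30.0.0)


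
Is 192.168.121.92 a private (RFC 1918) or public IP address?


RFC 1918 private ranges:
  10.0.0.0/8 (10.0.0.0 - 10.255.255.255)
  172.16.0.0/12 (172.16.0.0 - 172.31.255.255)
  192.168.0.0/16 (192.168.0.0 - 192.168.255.255)
Private (in 192.168.0.0/16)


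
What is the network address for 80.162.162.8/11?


IP:   01010000.10100010.10100010.00001000
Mask: 11111111.11100000.00000000.00000000
AND operation:
Net:  01010000.10100000.00000000.00000000
Network: 80.160.0.0/11


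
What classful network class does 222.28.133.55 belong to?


First octet: 222
Binary: 11011110
110xxxxx -> Class C (192-223)
Class C, default mask 255.255.255.0 (/24)


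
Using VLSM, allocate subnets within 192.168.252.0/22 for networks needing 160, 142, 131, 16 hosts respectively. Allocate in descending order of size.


160 hosts -> /24 (254 usable): 192.168.252.0/24
142 hosts -> /24 (254 usable): 192.168.253.0/24
131 hosts -> /24 (254 usable): 192.168.254.0/24
16 hosts -> /27 (30 usable): 192.168.255.0/27
Allocation: 192.168.252.0/24 (160 hosts, 254 usable); 192.168.253.0/24 (142 hosts, 254 usable); 192.168.254.0/24 (131 hosts, 254 usable); 192.168.255.0/27 (16 hosts, 30 usable)


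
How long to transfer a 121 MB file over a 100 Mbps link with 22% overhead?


Effective throughput = 100 * (1 - 22/100) = 78 Mbps
File size in Mb = 121 * 8 = 968 Mb
Time = 968 / 78
Time = 12.4103 seconds


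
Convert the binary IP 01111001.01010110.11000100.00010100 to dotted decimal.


01111001 = 121
01010110 = 86
11000100 = 196
00010100 = 20
IP: 121.86.196.20


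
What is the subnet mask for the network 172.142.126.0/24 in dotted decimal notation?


/24 means 24 network bits, 8 host bits
Binary: 11111111111111111111111100000000
Mask: 255.255.255.0


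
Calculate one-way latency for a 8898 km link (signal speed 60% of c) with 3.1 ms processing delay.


Speed = 0.6 * 3e5 km/s = 180000 km/s
Propagation delay = 8898 / 180000 = 0.0494 s = 49.4333 ms
Processing delay = 3.1 ms
Total one-way latency = 52.5333 ms


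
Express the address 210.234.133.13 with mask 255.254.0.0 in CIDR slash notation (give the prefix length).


Binary: 11111111.11111110.00000000.00000000
Count leading 1s
Prefix: /15


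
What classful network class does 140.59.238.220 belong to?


First octet: 140
Binary: 10001100
10xxxxxx -> Class B (128-191)
Class B, default mask 255.255.0.0 (/16)


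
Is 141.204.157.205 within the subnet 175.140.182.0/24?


Subnet network: 175.140.182.0
Test IP AND mask: 141.204.157.0
No, 141.204.157.205 is not in 175.140.182.0/24


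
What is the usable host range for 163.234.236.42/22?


Network: 163.234.236.0
Broadcast: 163.234.239.255
First usable = network + 1
Last usable = broadcast - 1
Range: 163.234.236.1 to 163.234.239.254


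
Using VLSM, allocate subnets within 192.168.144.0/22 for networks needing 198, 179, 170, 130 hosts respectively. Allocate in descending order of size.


198 hosts -> /24 (254 usable): 192.168.144.0/24
179 hosts -> /24 (254 usable): 192.168.145.0/24
170 hosts -> /24 (254 usable): 192.168.146.0/24
130 hosts -> /24 (254 usable): 192.168.147.0/24
Allocation: 192.168.144.0/24 (198 hosts, 254 usable); 192.168.145.0/24 (179 hosts, 254 usable); 192.168.146.0/24 (170 hosts, 254 usable); 192.168.147.0/24 (130 hosts, 254 usable)


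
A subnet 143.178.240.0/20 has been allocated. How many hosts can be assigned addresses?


Host bits = 32 - 20 = 12
Total addresses = 2^12 = 4096
Usable = total - 2 (network and broadcast)
Usable hosts: 4094


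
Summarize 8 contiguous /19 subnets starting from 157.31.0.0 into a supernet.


Original prefix: /19
Number of subnets: 8 = 2^3
New prefix = 19 - 3 = 16
Supernet: 157.31.0.0/16


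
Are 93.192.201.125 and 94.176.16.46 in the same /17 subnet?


Mask: 255.255.128.0
93.192.201.125 AND mask = 93.192.128.0
94.176.16.46 AND mask = 94.176.0.0
No, different subnets (93.192.128.0 vs 94.176.0.0)


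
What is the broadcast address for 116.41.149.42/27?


Network: 116.41.149.32/27
Host bits = 5
Set all host bits to 1:
Broadcast: 116.41.149.63
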